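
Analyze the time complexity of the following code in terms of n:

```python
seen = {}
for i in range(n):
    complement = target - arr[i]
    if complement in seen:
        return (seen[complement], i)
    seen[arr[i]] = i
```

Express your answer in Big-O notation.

This is Two sum with hash map. Time complexity: O(n).

Answer: O(n)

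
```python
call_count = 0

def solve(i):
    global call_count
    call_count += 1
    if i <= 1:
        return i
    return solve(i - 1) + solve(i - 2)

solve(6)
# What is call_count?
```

Calls(i) = 1 + Calls(i-1) + Calls(i-2); Calls(0)=Calls(1)=1. For i=6 this gives 25.

Answer: 25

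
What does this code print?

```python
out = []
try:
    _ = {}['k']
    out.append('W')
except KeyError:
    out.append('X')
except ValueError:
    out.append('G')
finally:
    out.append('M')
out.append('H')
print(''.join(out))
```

Execution trace: 'X' (except KeyError) → 'M' (finally) → 'H' (after the try/except). Output: XMH

Answer: XMH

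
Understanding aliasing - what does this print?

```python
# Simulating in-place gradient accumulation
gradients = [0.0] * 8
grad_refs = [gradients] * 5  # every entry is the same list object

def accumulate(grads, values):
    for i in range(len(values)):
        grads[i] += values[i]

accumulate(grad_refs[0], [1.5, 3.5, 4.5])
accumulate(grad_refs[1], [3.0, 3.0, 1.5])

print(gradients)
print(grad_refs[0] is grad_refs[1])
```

Key concept: gradient accumulation aliasing.
Step by step:
`gradients = [0.0] * 8` → gradients = [0.0, 0.0, 0.0, 0.0, 0.0, 0.0, 0.0, 0.0]
`grad_refs = [gradients] * 5` → grad_refs = [[0.0, 0.0, 0.0, 0.0, 0.0, 0.0, 0.0, 0.0], [0.0, 0.0, 0.0, 0.0, 0.0, 0.0, 0.0, 0.0], [0.0, 0.0, 0.0, 0.0, 0.0, 0.0, 0.0, 0.0], [0.0, 0.0, 0.0, 0.0, 0.0, 0.0, 0.0, 0.0], [0.0, 0.0, 0.0, 0.0, 0.0, 0.0, 0.0, 0.0]]
`accumulate(grad_refs[0], [1.5, 3.5, 4.5])` → gradients = [1.5, 3.5, 4.5, 0.0, 0.0, 0.0, 0.0, 0.0]; grad_refs = [[1.5, 3.5, 4.5, 0.0, 0.0, 0.0, 0.0, 0.0], [1.5, 3.5, 4.5, 0.0, 0.0, 0.0, 0.0, 0.0], [1.5, 3.5, 4.5, 0.0, 0.0, 0.0, 0.0, 0.0], [1.5, 3.5, 4.5, 0.0, 0.0, 0.0, 0.0, 0.0], [1.5, 3.5, 4.5, 0.0, 0.0, 0.0, 0.0, 0.0]]
`accumulate(grad_refs[1], [3.0, 3.0, 1.5])` → gradients = [4.5, 6.5, 6.0, 0.0, 0.0, 0.0, 0.0, 0.0]; grad_refs = [[4.5, 6.5, 6.0, 0.0, 0.0, 0.0, 0.0, 0.0], [4.5, 6.5, 6.0, 0.0, 0.0, 0.0, 0.0, 0.0], [4.5, 6.5, 6.0, 0.0, 0.0, 0.0, 0.0, 0.0], [4.5, 6.5, 6.0, 0.0, 0.0, 0.0, 0.0, 0.0], [4.5, 6.5, 6.0, 0.0, 0.0, 0.0, 0.0, 0.0]]
`print(gradients)` → prints [4.5, 6.5, 6.0, 0.0, 0.0, 0.0, 0.0, 0.0]
`print(grad_refs[0] is grad_refs[1])` → prints True

Answer:
[4.5, 6.5, 6.0, 0.0, 0.0, 0.0, 0.0, 0.0]
True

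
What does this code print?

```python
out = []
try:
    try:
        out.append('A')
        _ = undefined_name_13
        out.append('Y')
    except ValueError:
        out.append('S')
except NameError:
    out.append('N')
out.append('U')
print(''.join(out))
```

Execution trace: 'A' (try body) → 'N' (outer except NameError) → 'U' (after the try/except). Output: ANU

Answer: ANU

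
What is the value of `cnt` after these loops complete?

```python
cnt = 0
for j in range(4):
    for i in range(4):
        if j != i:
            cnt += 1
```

4² - 4 (exclude diagonal)
`cnt` takes the values: 0 → 1 → 2 → 3 → 4 → 5 → 6 → 7 → 8 → 9 → 10 → 11 → 12

Answer: 12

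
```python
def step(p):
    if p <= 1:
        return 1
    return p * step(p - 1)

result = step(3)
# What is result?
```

step(3) = 3 * 2 * 1 = 6

Answer: 6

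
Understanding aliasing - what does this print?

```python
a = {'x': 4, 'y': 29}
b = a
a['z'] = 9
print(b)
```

Key concept: dict aliasing.
Step by step:
`a = {'x': 4, 'y': 29}` → a = {'x': 4, 'y': 29}
`b = a` → b = {'x': 4, 'y': 29} (same object as a)
`a['z'] = 9` → a = {'x': 4, 'y': 29, 'z': 9} (same object as b); b = {'x': 4, 'y': 29, 'z': 9} (same object as a)
`print(b)` → prints {'x': 4, 'y': 29, 'z': 9}

Answer: {'x': 4, 'y': 29, 'z': 9}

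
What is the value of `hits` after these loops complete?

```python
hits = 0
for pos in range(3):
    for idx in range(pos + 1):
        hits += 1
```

Triangle: 1 + 2 + ... + 3
`hits` takes the values: 0 → 1 → 2 → 3 → 4 → 5 → 6

Answer: 6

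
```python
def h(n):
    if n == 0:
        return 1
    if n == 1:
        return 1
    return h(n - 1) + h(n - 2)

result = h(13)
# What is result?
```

Build up from base cases: h(0)=1, h(1)=1, h(2)=2, h(3)=3, h(4)=5, h(5)=8, h(6)=13, ..., h(13)=377

Answer: 377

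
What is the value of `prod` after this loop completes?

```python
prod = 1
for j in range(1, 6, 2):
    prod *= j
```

Product of 1, 3, 5, ... up to 5
`prod` takes the values: 1 → 3 → 15

Answer: 15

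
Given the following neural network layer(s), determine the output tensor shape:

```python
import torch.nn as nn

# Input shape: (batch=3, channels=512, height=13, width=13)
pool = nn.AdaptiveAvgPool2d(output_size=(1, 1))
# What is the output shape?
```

Input: (3, 512, 13, 13) -> Output: (3, 512, 1, 1)

Answer: (3, 512, 1, 1)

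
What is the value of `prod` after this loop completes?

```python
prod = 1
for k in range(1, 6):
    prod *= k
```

5! = 120
`prod` takes the values: 1 → 2 → 6 → 24 → 120

Answer: 120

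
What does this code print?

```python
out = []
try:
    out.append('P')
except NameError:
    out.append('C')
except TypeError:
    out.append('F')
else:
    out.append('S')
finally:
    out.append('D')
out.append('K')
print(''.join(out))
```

Execution trace: 'P' (try body, no exception) → 'S' (else) → 'D' (finally) → 'K' (after the try/except). Output: PSDK

Answer: PSDK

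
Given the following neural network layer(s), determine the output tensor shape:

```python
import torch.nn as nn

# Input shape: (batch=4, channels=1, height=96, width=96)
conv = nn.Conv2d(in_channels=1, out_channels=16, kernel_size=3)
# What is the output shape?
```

Input: (4, 1, 96, 96) -> Output: (4, 16, 94, 94)

Answer: (4, 16, 94, 94)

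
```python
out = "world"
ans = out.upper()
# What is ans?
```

Trace:
`out = "world"` → out = 'world'
`ans = out.upper()` → ans = 'WORLD'
So ans = 'WORLD'

Answer: 'WORLD'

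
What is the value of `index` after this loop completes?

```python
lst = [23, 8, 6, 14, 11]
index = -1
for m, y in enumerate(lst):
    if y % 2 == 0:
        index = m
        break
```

First even number index in [23, 8, 6, 14, 11]
`index` takes the values: -1 → 1

Answer: 1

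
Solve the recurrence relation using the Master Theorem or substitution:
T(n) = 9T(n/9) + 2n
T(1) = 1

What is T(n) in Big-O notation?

By Master Theorem: a=9, b=9, f(n)=2n. Since log_9(9) = 1 and f(n) = Θ(n^1), Case 2 applies. T(n) = O(n log n).

Answer: O(n log n)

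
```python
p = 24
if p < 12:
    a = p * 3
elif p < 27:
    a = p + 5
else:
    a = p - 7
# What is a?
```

Trace:
`p = 24` → p = 24
`if p < 12: ...` → p < 12 is False, p < 27 is True → a = 29
So a = 29

Answer: 29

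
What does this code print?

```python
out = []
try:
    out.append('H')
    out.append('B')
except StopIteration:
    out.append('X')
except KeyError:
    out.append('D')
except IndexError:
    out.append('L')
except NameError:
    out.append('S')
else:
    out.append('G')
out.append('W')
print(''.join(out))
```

Execution trace: 'H' (try body) → 'B' (try body, no exception) → 'G' (else) → 'W' (after the try/except). Output: HBGW

Answer: HBGW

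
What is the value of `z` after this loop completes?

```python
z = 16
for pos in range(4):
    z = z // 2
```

Halve 4 times: 16 // 2^4 = 1
`z` takes the values: 16 → 8 → 4 → 2 → 1

Answer: 1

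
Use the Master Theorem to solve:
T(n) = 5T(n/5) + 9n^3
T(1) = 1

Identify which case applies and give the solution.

a=5, b=5, f(n)=9n^3. log_5(5) = 1. Since c=3 > 1 and the regularity condition holds (5(n/5)^3 = (5/5^3)n^3 with 5/5^3 < 1), Case 3 applies: T(n) = Θ(f(n)) = O(n^3).

Answer: O(n^3) - Case 3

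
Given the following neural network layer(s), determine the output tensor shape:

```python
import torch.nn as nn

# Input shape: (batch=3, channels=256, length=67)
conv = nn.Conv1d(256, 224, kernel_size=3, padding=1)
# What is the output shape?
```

Input: (3, 256, 67) -> Output: (3, 224, 67)

Answer: (3, 224, 67)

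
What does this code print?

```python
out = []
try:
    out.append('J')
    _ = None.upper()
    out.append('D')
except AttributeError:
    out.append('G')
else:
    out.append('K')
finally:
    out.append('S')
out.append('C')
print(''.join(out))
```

Execution trace: 'J' (try body) → 'G' (except AttributeError) → 'S' (finally) → 'C' (after the try/except). Output: JGSC

Answer: JGSC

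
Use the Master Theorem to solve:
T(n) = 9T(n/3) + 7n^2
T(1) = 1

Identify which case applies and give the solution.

a=9, b=3, f(n)=7n^2. log_3(9) = 2. Since c=2 = 2, Case 2 applies: T(n) = Θ(n^log_b(a) · log n) = O(n^2 log n).

Answer: O(n^2 log n) - Case 2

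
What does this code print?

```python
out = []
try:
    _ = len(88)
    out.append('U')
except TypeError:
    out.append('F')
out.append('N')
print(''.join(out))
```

Execution trace: 'F' (except TypeError) → 'N' (after the try/except). Output: FN

Answer: FN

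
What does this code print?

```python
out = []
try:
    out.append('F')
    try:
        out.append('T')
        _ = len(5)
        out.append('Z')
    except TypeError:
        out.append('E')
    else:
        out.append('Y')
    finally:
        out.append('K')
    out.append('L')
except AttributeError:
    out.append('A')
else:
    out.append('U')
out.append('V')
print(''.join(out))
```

Execution trace: 'F' (try body) → 'T' (inner try body) → 'E' (inner except TypeError) → 'K' (inner finally) → 'L' (try body, no exception) → 'U' (else) → 'V' (after the try/except). Output: FTEKLUV

Answer: FTEKLUV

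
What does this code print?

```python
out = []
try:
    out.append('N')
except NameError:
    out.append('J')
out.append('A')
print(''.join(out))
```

Execution trace: 'N' (try body, no exception) → 'A' (after the try/except). Output: NA

Answer: NA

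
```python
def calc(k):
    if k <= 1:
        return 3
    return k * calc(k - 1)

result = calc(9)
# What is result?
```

calc(9) = 9 * 8 * 7 * 6 * 5 * 4 * 3 * 2 * 3 = 1088640

Answer: 1088640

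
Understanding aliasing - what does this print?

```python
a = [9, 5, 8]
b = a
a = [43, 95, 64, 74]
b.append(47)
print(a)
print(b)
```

Key concept: rebinding vs mutation: a is rebound to a new list, b still points at the original.
Step by step:
`a = [9, 5, 8]` → a = [9, 5, 8]
`b = a` → b = [9, 5, 8] (same object as a)
`a = [43, 95, 64, 74]` → a = [43, 95, 64, 74]
`b.append(47)` → b = [9, 5, 8, 47]
`print(a)` → prints [43, 95, 64, 74]
`print(b)` → prints [9, 5, 8, 47]

Answer:
[43, 95, 64, 74]
[9, 5, 8, 47]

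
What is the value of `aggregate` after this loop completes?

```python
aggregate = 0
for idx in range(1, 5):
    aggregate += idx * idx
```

Sum of squares 1² to 4² = 30
`aggregate` takes the values: 0 → 1 → 5 → 14 → 30

Answer: 30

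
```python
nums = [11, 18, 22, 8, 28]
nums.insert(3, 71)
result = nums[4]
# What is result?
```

Trace:
`nums = [11, 18, 22, 8, 28]` → nums = [11, 18, 22, 8, 28]
`nums.insert(3, 71)` → nums = [11, 18, 22, 71, 8, 28]
`result = nums[4]` → result = 8
So result = 8

Answer: 8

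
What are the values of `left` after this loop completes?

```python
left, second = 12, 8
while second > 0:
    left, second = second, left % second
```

GCD of 12 and 8
`left` takes the values: 12 → 8 → 4

Answer: 4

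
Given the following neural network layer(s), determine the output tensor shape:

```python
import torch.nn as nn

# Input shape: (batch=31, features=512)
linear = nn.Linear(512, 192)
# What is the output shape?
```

Input: (31, 512) -> Output: (31, 192)

Answer: (31, 192)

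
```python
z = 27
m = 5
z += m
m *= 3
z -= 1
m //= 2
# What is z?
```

Trace:
`z = 27` → z = 27
`m = 5` → m = 5
`z += m` → z = 32
`m *= 3` → m = 15
`z -= 1` → z = 31
`m //= 2` → m = 7
So z = 31

Answer: 31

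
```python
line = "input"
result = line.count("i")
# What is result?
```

Trace:
`line = "input"` → line = 'input'
`result = line.count("i")` → result = 1
So result = 1

Answer: 1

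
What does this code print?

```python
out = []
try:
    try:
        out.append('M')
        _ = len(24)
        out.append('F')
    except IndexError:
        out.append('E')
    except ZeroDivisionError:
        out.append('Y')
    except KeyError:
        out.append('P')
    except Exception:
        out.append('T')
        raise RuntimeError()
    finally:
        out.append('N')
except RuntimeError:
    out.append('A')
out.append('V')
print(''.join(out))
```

Execution trace: 'M' (inner try body) → 'T' (inner except Exception) → 'N' (inner finally) → 'A' (outer except RuntimeError) → 'V' (after the try/except). Output: MTNAV

Answer: MTNAV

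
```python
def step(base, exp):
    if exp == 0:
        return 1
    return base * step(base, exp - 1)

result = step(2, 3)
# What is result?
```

step(2, 3) = 2 * 2 * 2 = 8

Answer: 8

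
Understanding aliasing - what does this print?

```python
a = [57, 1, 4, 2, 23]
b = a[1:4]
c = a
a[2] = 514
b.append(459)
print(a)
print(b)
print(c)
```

Key concept: slice vs alias.
Step by step:
`a = [57, 1, 4, 2, 23]` → a = [57, 1, 4, 2, 23]
`b = a[1:4]` → b = [1, 4, 2]
`c = a` → c = [57, 1, 4, 2, 23] (same object as a)
`a[2] = 514` → a = [57, 1, 514, 2, 23] (same object as c); c = [57, 1, 514, 2, 23] (same object as a)
`b.append(459)` → b = [1, 4, 2, 459]
`print(a)` → prints [57, 1, 514, 2, 23]
`print(b)` → prints [1, 4, 2, 459]
`print(c)` → prints [57, 1, 514, 2, 23]

Answer:
[57, 1, 514, 2, 23]
[1, 4, 2, 459]
[57, 1, 514, 2, 23]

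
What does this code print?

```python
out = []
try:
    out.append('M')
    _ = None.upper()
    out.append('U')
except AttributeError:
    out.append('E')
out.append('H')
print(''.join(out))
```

Execution trace: 'M' (try body) → 'E' (except AttributeError) → 'H' (after the try/except). Output: MEH

Answer: MEH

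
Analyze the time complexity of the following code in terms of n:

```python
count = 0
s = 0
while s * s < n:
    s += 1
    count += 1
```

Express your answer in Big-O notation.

Each loop level contributes: √n. Multiplying the contributions gives O(√n).

Answer: O(√n)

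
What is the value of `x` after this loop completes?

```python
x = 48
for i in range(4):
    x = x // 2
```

Halve 4 times: 48 // 2^4 = 3
`x` takes the values: 48 → 24 → 12 → 6 → 3

Answer: 3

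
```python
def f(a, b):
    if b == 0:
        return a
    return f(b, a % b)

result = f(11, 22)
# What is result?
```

f(11, 22) -> f(22, 11) -> f(11, 0) -> 11

Answer: 11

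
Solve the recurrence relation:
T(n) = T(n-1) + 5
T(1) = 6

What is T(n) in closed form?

Unrolling: T(n) = T(1) + 5·(n-1) = 6 + 5(n-1) = 5n + 1.

Answer: T(n) = 5n + 1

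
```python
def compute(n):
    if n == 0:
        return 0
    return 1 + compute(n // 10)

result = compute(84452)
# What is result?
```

Count of digits of 84452: 5

Answer: 5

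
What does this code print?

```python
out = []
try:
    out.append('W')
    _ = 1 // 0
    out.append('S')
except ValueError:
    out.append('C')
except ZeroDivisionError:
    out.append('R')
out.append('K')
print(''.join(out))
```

Execution trace: 'W' (try body) → 'R' (except ZeroDivisionError) → 'K' (after the try/except). Output: WRK

Answer: WRK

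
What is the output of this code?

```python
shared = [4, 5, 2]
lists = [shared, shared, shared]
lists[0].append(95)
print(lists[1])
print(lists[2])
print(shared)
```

Key concept: list of same reference.
Step by step:
`shared = [4, 5, 2]` → shared = [4, 5, 2]
`lists = [shared, shared, shared]` → lists = [[4, 5, 2], [4, 5, 2], [4, 5, 2]]
`lists[0].append(95)` → shared = [4, 5, 2, 95]; lists = [[4, 5, 2, 95], [4, 5, 2, 95], [4, 5, 2, 95]]
`print(lists[1])` → prints [4, 5, 2, 95]
`print(lists[2])` → prints [4, 5, 2, 95]
`print(shared)` → prints [4, 5, 2, 95]

Answer:
[4, 5, 2, 95]
[4, 5, 2, 95]
[4, 5, 2, 95]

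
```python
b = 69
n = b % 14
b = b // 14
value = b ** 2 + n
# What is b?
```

Trace:
`b = 69` → b = 69
`n = b % 14` → n = 13
`b = b // 14` → b = 4
`value = b ** 2 + n` → value = 29
So b = 4

Answer: 4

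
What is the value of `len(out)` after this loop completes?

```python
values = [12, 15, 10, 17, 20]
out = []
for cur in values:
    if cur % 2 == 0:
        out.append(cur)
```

Count even numbers in [12, 15, 10, 17, 20]
`out` takes the values: [] → [12] → [12, 10] → [12, 10, 20]
So `len(out)` = 3

Answer: 3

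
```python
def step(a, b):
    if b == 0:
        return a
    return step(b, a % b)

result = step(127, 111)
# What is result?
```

step(127, 111) -> step(111, 16) -> step(16, 15) -> step(15, 1) -> step(1, 0) -> 1

Answer: 1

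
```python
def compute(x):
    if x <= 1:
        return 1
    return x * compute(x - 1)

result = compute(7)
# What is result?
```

compute(7) = 7 * 6 * 5 * 4 * 3 * 2 * 1 = 5040

Answer: 5040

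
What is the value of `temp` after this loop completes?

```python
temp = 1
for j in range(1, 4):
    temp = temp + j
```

Start at 1, add 1 through 3
`temp` takes the values: 1 → 2 → 4 → 7

Answer: 7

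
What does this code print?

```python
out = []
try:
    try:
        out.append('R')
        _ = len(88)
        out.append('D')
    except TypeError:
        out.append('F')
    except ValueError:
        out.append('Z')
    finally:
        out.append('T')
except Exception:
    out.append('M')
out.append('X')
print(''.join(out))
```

Execution trace: 'R' (inner try body) → 'F' (inner except TypeError) → 'T' (inner finally) → 'X' (after the try/except). Output: RFTX

Answer: RFTX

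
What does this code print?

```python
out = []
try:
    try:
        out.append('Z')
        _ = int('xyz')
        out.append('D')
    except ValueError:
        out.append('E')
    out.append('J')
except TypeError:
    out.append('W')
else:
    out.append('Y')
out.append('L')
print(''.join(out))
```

Execution trace: 'Z' (inner try body) → 'E' (inner except ValueError) → 'J' (try body, no exception) → 'Y' (else) → 'L' (after the try/except). Output: ZEJYL

Answer: ZEJYL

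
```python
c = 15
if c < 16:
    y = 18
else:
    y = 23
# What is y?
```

Trace:
`c = 15` → c = 15
`if c < 16: ...` → c < 16 is True → y = 18
So y = 18

Answer: 18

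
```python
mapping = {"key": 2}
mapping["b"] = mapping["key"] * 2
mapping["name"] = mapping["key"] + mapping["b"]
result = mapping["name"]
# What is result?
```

Trace:
`mapping = {"key": 2}` → mapping = {'key': 2}
`mapping["b"] = mapping["key"] * 2` → mapping = {'key': 2, 'b': 4}
`mapping["name"] = mapping["key"] + mapping["b"]` → mapping = {'key': 2, 'b': 4, 'name': 6}
`result = mapping["name"]` → result = 6
So result = 6

Answer: 6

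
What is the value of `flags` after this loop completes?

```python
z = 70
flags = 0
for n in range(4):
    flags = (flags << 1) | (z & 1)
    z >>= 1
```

Reverse lowest 4 bits of 70
`flags` takes the values: 0 → 1 → 3 → 6

Answer: 6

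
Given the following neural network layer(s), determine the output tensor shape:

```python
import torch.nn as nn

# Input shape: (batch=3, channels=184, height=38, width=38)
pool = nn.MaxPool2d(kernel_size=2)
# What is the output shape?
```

Input: (3, 184, 38, 38) -> Output: (3, 184, 19, 19)

Answer: (3, 184, 19, 19)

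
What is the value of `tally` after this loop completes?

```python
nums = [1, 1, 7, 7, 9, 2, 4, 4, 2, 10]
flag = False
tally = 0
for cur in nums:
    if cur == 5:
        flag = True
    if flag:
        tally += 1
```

Count elements after first 5 in [1, 1, 7, 7, 9, 2, 4, 4, 2, 10]
`tally` takes the values: 0

Answer: 0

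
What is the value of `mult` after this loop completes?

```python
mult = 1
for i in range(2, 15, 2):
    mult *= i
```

Product of even numbers 2 to 14
`mult` takes the values: 1 → 2 → 8 → 48 → 384 → 3840 → 46080 → 645120

Answer: 645120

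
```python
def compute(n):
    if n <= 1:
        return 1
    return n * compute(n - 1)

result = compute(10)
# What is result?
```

compute(10) = 10 * 9 * 8 * 7 * 6 * 5 * 4 * 3 * 2 * 1 = 3628800

Answer: 3628800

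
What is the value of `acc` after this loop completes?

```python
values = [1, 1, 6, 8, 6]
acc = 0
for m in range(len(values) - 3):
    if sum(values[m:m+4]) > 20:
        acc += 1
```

Count windows with sum > 20
`acc` takes the values: 0 → 1

Answer: 1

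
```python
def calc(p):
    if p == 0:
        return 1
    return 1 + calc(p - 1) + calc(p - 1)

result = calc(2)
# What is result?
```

calc(p) = 1 + 2·calc(p-1), calc(0)=1. Closed form: (1+1)·2^2 - 1 = 7.

Answer: 7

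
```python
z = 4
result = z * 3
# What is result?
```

Trace:
`z = 4` → z = 4
`result = z * 3` → result = 12
So result = 12

Answer: 12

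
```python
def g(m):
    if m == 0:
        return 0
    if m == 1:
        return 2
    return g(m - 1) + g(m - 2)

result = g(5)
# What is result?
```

Build up from base cases: g(0)=0, g(1)=2, g(2)=2, g(3)=4, g(4)=6, g(5)=10

Answer: 10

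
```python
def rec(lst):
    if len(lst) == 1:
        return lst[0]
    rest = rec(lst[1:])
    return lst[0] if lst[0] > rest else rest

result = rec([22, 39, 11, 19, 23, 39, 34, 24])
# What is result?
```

Recursive max over [22, 39, 11, 19, 23, 39, 34, 24] = 39

Answer: 39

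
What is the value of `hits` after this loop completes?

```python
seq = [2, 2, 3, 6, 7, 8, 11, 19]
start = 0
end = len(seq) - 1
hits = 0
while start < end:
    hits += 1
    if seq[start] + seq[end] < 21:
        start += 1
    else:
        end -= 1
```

Steps to find pair summing to 21
`hits` takes the values: 0 → 1 → 2 → 3 → 4 → 5 → 6 → 7

Answer: 7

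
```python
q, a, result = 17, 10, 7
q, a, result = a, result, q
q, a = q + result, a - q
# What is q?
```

Trace:
`q, a, result = 17, 10, 7` → q = 17; a = 10; result = 7
`q, a, result = a, result, q` → q = 10; a = 7; result = 17
`q, a = q + result, a - q` → q = 27; a = -3
So q = 27

Answer: 27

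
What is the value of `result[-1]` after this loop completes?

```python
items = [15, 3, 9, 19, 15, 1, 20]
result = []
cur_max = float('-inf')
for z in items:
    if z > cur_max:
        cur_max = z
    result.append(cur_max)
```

Running max ends at 20
`result` takes the values: [] → [15] → [15, 15] → [15, 15, 15] → [15, 15, 15, 19] → [15, 15, 15, 19, 19] → [15, 15, 15, 19, 19, 19] → [15, 15, 15, 19, 19, 19, 20]
So `result[-1]` = 20

Answer: 20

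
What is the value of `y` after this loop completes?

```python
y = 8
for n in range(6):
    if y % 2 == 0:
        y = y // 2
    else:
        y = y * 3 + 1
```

Collatz-style transformation from 8
`y` takes the values: 8 → 4 → 2 → 1 → 4 → 2 → 1

Answer: 1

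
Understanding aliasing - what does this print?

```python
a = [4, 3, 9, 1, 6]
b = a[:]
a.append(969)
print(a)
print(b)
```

Key concept: slice [:] creates copy.
Step by step:
`a = [4, 3, 9, 1, 6]` → a = [4, 3, 9, 1, 6]
`b = a[:]` → b = [4, 3, 9, 1, 6]
`a.append(969)` → a = [4, 3, 9, 1, 6, 969]
`print(a)` → prints [4, 3, 9, 1, 6, 969]
`print(b)` → prints [4, 3, 9, 1, 6]

Answer:
[4, 3, 9, 1, 6, 969]
[4, 3, 9, 1, 6]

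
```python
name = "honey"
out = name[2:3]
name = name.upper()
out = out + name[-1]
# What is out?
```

Trace:
`name = "honey"` → name = 'honey'
`out = name[2:3]` → out = 'n'
`name = name.upper()` → name = 'HONEY'
`out = out + name[-1]` → out = 'nY'
So out = 'nY'

Answer: 'nY'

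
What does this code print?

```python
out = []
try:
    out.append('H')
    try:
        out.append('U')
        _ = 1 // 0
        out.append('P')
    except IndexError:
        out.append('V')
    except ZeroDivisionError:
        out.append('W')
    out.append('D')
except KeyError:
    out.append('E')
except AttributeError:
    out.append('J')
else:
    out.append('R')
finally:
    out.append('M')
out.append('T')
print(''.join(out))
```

Execution trace: 'H' (try body) → 'U' (inner try body) → 'W' (inner except ZeroDivisionError) → 'D' (try body, no exception) → 'R' (else) → 'M' (finally) → 'T' (after the try/except). Output: HUWDRMT

Answer: HUWDRMT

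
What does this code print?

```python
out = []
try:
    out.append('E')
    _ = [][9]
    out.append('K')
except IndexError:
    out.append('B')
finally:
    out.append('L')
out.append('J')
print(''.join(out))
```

Execution trace: 'E' (try body) → 'B' (except IndexError) → 'L' (finally) → 'J' (after the try/except). Output: EBLJ

Answer: EBLJ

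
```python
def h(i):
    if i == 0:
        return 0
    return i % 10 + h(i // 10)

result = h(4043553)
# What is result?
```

Sum of digits of 4043553: 3 + 5 + 5 + 3 + 4 + 0 + 4 = 24

Answer: 24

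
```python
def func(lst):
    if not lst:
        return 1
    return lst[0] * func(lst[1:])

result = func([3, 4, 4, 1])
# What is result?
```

Product over [3, 4, 4, 1] = 3 * 4 * 4 * 1 = 48

Answer: 48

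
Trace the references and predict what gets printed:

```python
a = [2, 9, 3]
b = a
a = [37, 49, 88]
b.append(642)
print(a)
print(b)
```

Key concept: rebinding vs mutation: a is rebound to a new list, b still points at the original.
Step by step:
`a = [2, 9, 3]` → a = [2, 9, 3]
`b = a` → b = [2, 9, 3] (same object as a)
`a = [37, 49, 88]` → a = [37, 49, 88]
`b.append(642)` → b = [2, 9, 3, 642]
`print(a)` → prints [37, 49, 88]
`print(b)` → prints [2, 9, 3, 642]

Answer:
[37, 49, 88]
[2, 9, 3, 642]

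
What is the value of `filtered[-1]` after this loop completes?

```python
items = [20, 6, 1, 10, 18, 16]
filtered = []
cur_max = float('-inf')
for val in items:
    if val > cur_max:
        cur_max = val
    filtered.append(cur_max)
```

Running max ends at 20
`filtered` takes the values: [] → [20] → [20, 20] → [20, 20, 20] → [20, 20, 20, 20] → [20, 20, 20, 20, 20] → [20, 20, 20, 20, 20, 20]
So `filtered[-1]` = 20

Answer: 20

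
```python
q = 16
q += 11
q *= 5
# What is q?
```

Trace:
`q = 16` → q = 16
`q += 11` → q = 27
`q *= 5` → q = 135
So q = 135

Answer: 135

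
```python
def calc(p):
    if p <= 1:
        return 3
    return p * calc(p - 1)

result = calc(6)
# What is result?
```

calc(6) = 6 * 5 * 4 * 3 * 2 * 3 = 2160

Answer: 2160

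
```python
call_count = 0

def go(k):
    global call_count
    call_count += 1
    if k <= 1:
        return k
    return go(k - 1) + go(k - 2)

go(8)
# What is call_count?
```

Calls(k) = 1 + Calls(k-1) + Calls(k-2); Calls(0)=Calls(1)=1. For k=8 this gives 67.

Answer: 67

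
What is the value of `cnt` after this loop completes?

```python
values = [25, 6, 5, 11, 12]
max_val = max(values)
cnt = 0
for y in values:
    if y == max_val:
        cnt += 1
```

Count of max value 25 in [25, 6, 5, 11, 12]
`cnt` takes the values: 0 → 1

Answer: 1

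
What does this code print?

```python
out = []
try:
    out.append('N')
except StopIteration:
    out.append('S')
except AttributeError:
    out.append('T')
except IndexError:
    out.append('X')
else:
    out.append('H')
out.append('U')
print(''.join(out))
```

Execution trace: 'N' (try body, no exception) → 'H' (else) → 'U' (after the try/except). Output: NHU

Answer: NHU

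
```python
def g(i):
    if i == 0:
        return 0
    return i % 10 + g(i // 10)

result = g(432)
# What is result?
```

Sum of digits of 432: 2 + 3 + 4 = 9

Answer: 9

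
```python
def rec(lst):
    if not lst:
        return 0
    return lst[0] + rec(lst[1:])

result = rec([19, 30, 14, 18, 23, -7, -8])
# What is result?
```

19 + 30 + 14 + 18 + 23 + (-7) + (-8) + 0 = 89

Answer: 89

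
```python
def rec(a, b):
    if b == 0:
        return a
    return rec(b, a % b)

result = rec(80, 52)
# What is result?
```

rec(80, 52) -> rec(52, 28) -> rec(28, 24) -> rec(24, 4) -> rec(4, 0) -> 4

Answer: 4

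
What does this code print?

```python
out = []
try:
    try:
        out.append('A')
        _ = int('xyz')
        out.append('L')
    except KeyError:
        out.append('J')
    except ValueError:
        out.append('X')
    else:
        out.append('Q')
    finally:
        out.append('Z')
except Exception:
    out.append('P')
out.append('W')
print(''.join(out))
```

Execution trace: 'A' (inner try body) → 'X' (inner except ValueError) → 'Z' (inner finally) → 'W' (after the try/except). Output: AXZW

Answer: AXZW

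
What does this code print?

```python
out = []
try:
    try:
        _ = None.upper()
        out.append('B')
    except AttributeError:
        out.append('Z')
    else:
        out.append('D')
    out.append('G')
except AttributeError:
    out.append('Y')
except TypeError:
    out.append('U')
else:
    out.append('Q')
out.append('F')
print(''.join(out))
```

Execution trace: 'Z' (inner except AttributeError) → 'G' (try body, no exception) → 'Q' (else) → 'F' (after the try/except). Output: ZGQF

Answer: ZGQF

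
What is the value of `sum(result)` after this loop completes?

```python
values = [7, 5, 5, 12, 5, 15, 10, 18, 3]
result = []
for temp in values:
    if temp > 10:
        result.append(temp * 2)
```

Sum of doubled values > 10
`result` takes the values: [] → [24] → [24, 30] → [24, 30, 36]
So `sum(result)` = 90

Answer: 90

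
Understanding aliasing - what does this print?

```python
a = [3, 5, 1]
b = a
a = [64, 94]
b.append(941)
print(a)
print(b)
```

Key concept: rebinding vs mutation: a is rebound to a new list, b still points at the original.
Step by step:
`a = [3, 5, 1]` → a = [3, 5, 1]
`b = a` → b = [3, 5, 1] (same object as a)
`a = [64, 94]` → a = [64, 94]
`b.append(941)` → b = [3, 5, 1, 941]
`print(a)` → prints [64, 94]
`print(b)` → prints [3, 5, 1, 941]

Answer:
[64, 94]
[3, 5, 1, 941]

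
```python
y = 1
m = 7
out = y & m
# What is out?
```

Trace:
`y = 1` → y = 1
`m = 7` → m = 7
`out = y & m` → out = 1
So out = 1

Answer: 1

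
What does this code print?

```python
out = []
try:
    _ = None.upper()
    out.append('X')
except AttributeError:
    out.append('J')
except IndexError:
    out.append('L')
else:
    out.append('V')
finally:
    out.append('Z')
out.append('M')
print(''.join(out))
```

Execution trace: 'J' (except AttributeError) → 'Z' (finally) → 'M' (after the try/except). Output: JZM

Answer: JZM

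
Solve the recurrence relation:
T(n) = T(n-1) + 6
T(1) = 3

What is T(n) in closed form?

Unrolling: T(n) = T(1) + 6·(n-1) = 3 + 6(n-1) = 6n - 3.

Answer: T(n) = 6n - 3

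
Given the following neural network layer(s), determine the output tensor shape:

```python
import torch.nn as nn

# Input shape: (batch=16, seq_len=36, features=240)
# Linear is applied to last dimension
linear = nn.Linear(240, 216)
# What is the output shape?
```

Input: (16, 36, 240) -> Output: (16, 36, 216)

Answer: (16, 36, 216)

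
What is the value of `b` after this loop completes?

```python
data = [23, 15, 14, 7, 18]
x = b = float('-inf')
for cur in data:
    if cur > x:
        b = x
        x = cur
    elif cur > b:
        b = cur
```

Second largest (with repeats) in [23, 15, 14, 7, 18]
`b` takes the values: -inf → 15 → 18

Answer: 18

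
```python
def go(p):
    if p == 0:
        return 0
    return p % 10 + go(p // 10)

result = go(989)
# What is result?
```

Sum of digits of 989: 9 + 8 + 9 = 26

Answer: 26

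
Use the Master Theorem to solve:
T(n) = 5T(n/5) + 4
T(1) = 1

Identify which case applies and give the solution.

a=5, b=5, f(n)=4. log_5(5) = 1. Since c=0 < 1, Case 1 applies: T(n) = Θ(n^log_b(a)) = O(n).

Answer: O(n) - Case 1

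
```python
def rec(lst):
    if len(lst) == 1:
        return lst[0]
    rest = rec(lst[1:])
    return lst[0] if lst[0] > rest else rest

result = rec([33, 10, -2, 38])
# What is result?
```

Recursive max over [33, 10, -2, 38] = 38

Answer: 38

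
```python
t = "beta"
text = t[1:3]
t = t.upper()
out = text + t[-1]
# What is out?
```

Trace:
`t = "beta"` → t = 'beta'
`text = t[1:3]` → text = 'et'
`t = t.upper()` → t = 'BETA'
`out = text + t[-1]` → out = 'etA'
So out = 'etA'

Answer: 'etA'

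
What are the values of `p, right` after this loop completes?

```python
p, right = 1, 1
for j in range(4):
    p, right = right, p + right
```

Fibonacci: after 4 iterations
`p, right` takes the values: (1, 1) → (1, 2) → (2, 3) → (3, 5) → (5, 8)

Answer: 5, 8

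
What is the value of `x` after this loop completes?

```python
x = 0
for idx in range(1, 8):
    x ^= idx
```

XOR of 1 to 7
`x` takes the values: 0 → 1 → 3 → 0 → 4 → 1 → 7 → 0

Answer: 0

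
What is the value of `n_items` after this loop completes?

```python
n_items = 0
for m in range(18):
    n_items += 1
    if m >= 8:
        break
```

Loop breaks when m reaches 8, n_items is 9
`n_items` takes the values: 0 → 1 → 2 → 3 → 4 → 5 → 6 → 7 → 8 → 9

Answer: 9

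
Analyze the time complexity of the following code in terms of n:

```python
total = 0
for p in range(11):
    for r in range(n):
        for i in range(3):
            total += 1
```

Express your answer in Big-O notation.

Each loop level contributes: 1 × n × 1. Multiplying the contributions gives O(n).

Answer: O(n)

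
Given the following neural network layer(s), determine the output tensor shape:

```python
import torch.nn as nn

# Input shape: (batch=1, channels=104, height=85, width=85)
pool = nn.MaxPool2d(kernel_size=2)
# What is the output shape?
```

Input: (1, 104, 85, 85) -> Output: (1, 104, 42, 42)

Answer: (1, 104, 42, 42)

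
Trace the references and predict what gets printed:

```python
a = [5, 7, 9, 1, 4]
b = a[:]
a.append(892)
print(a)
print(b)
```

Key concept: slice [:] creates copy.
Step by step:
`a = [5, 7, 9, 1, 4]` → a = [5, 7, 9, 1, 4]
`b = a[:]` → b = [5, 7, 9, 1, 4]
`a.append(892)` → a = [5, 7, 9, 1, 4, 892]
`print(a)` → prints [5, 7, 9, 1, 4, 892]
`print(b)` → prints [5, 7, 9, 1, 4]

Answer:
[5, 7, 9, 1, 4, 892]
[5, 7, 9, 1, 4]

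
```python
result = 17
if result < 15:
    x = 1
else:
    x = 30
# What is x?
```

Trace:
`result = 17` → result = 17
`if result < 15: ...` → result < 15 is False, take else branch → x = 30
So x = 30

Answer: 30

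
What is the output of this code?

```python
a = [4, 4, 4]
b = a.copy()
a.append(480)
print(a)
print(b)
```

Key concept: list.copy() creates independent copy.
Step by step:
`a = [4, 4, 4]` → a = [4, 4, 4]
`b = a.copy()` → b = [4, 4, 4]
`a.append(480)` → a = [4, 4, 4, 480]
`print(a)` → prints [4, 4, 4, 480]
`print(b)` → prints [4, 4, 4]

Answer:
[4, 4, 4, 480]
[4, 4, 4]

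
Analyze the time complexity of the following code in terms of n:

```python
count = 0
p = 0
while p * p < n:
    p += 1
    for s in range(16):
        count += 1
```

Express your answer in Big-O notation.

Each loop level contributes: √n × 1. Multiplying the contributions gives O(√n).

Answer: O(√n)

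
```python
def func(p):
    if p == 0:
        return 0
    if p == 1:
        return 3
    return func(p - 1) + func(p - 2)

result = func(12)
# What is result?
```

Build up from base cases: func(0)=0, func(1)=3, func(2)=3, func(3)=6, func(4)=9, func(5)=15, func(6)=24, ..., func(12)=432

Answer: 432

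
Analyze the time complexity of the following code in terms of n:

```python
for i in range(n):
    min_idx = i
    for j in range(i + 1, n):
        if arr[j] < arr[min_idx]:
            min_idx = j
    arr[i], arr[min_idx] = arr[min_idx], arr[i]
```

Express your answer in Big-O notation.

This is Selection sort. Time complexity: O(n²).

Answer: O(n²)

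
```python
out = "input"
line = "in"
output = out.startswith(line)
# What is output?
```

Trace:
`out = "input"` → out = 'input'
`line = "in"` → line = 'in'
`output = out.startswith(line)` → output = True
So output = True

Answer: True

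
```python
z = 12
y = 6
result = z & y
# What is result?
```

Trace:
`z = 12` → z = 12
`y = 6` → y = 6
`result = z & y` → result = 4
So result = 4

Answer: 4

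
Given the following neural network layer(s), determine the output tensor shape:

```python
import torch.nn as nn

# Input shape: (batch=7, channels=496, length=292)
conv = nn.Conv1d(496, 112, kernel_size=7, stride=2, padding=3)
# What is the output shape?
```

Input: (7, 496, 292) -> Output: (7, 112, 146)

Answer: (7, 112, 146)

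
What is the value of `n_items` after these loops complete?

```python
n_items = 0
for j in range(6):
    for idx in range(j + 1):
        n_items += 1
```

Triangle: 1 + 2 + ... + 6
`n_items` takes the values: 0 → 1 → 2 → 3 → 4 → 5 → 6 → 7 → 8 → 9 → 10 → 11 → 12 → 13 → 14 → 15 → 16 → 17 → 18 → 19 → 20 → 21

Answer: 21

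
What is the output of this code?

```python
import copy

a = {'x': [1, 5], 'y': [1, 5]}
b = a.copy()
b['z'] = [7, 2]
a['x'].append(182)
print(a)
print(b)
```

Key concept: shallow copy of dict with mutable values.
Step by step:
`a = {'x': [1, 5], 'y': [1, 5]}` → a = {'x': [1, 5], 'y': [1, 5]}
`b = a.copy()` → b = {'x': [1, 5], 'y': [1, 5]}
`b['z'] = [7, 2]` → b = {'x': [1, 5], 'y': [1, 5], 'z': [7, 2]}
`a['x'].append(182)` → a = {'x': [1, 5, 182], 'y': [1, 5]}; b = {'x': [1, 5, 182], 'y': [1, 5], 'z': [7, 2]}
`print(a)` → prints {'x': [1, 5, 182], 'y': [1, 5]}
`print(b)` → prints {'x': [1, 5, 182], 'y': [1, 5], 'z': [7, 2]}

Answer:
{'x': [1, 5, 182], 'y': [1, 5]}
{'x': [1, 5, 182], 'y': [1, 5], 'z': [7, 2]}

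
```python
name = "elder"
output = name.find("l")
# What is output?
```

Trace:
`name = "elder"` → name = 'elder'
`output = name.find("l")` → output = 1
So output = 1

Answer: 1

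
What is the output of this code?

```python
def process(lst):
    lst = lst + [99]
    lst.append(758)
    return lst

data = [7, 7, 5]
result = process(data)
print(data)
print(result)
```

Key concept: rebinding parameter vs mutation.
Step by step:
`data = [7, 7, 5]` → data = [7, 7, 5]
`result = process(data)` → result = [7, 7, 5, 99, 758]
`print(data)` → prints [7, 7, 5]
`print(result)` → prints [7, 7, 5, 99, 758]

Answer:
[7, 7, 5]
[7, 7, 5, 99, 758]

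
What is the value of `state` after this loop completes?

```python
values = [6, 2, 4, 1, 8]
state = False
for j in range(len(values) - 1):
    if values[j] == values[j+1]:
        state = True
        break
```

Check consecutive duplicates in [6, 2, 4, 1, 8]
`state` takes the values: False

Answer: False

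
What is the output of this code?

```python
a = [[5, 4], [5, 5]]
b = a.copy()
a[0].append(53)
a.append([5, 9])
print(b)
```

Key concept: shallow copy with nested lists.
Step by step:
`a = [[5, 4], [5, 5]]` → a = [[5, 4], [5, 5]]
`b = a.copy()` → b = [[5, 4], [5, 5]]
`a[0].append(53)` → a = [[5, 4, 53], [5, 5]]; b = [[5, 4, 53], [5, 5]]
`a.append([5, 9])` → a = [[5, 4, 53], [5, 5], [5, 9]]
`print(b)` → prints [[5, 4, 53], [5, 5]]

Answer: [[5, 4, 53], [5, 5]]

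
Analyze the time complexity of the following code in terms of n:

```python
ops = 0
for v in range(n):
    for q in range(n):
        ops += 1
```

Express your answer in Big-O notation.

Each loop level contributes: n × n. Multiplying the contributions gives O(n^2).

Answer: O(n^2)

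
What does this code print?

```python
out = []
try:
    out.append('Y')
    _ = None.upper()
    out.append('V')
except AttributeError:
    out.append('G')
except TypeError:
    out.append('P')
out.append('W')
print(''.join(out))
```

Execution trace: 'Y' (try body) → 'G' (except AttributeError) → 'W' (after the try/except). Output: YGW

Answer: YGW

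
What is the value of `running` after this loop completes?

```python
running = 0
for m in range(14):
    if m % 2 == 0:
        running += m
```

Sum of even numbers 0 to 13
`running` takes the values: 0 → 2 → 6 → 12 → 20 → 30 → 42

Answer: 42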